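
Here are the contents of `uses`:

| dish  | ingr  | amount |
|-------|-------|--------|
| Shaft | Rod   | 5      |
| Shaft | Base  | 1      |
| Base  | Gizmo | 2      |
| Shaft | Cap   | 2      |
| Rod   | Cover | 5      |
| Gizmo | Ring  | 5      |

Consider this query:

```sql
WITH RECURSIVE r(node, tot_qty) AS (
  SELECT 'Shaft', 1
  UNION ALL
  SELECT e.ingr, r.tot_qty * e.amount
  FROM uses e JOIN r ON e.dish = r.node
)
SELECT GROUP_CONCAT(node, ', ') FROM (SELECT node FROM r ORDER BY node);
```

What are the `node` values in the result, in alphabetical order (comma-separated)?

Base, Cap, Cover, Gizmo, Ring, Rod, Shaft

Base: (Shaft, tot_qty=1).
Iteration 1: components of {Shaft} -> Base = 1*1 = 1, Cap = 1*2 = 2, Rod = 1*5 = 5.
Iteration 2: components of {Base,Cap,Rod} -> Cover = 5*5 = 25, Gizmo = 1*2 = 2.
Iteration 3: components of {Cover,Gizmo} -> Ring = 2*5 = 10.
Iteration 4: no further components; recursion stops.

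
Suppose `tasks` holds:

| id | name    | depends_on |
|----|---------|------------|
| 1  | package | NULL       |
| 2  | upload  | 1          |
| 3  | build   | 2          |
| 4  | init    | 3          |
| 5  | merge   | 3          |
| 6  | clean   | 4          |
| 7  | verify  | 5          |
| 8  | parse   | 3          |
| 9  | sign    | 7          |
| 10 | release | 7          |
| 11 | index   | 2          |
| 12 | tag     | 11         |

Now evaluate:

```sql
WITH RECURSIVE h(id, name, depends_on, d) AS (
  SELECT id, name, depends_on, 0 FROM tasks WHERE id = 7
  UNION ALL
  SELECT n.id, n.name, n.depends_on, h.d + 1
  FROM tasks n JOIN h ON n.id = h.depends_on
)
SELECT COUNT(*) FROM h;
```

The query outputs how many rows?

5

Base: id=7 (verify), depends_on=5, d 0.
Iteration 1: join on id=5 -> merge (id 5, depends_on=3, d 1).
Iteration 2: join on id=3 -> build (id 3, depends_on=2, d 2).
Iteration 3: join on id=2 -> upload (id 2, depends_on=1, d 3).
Iteration 4: join on id=1 -> package (id 1, depends_on=NULL, d 4).
Iteration 5: depends_on is NULL; no match; recursion stops.
Total rows emitted: 5.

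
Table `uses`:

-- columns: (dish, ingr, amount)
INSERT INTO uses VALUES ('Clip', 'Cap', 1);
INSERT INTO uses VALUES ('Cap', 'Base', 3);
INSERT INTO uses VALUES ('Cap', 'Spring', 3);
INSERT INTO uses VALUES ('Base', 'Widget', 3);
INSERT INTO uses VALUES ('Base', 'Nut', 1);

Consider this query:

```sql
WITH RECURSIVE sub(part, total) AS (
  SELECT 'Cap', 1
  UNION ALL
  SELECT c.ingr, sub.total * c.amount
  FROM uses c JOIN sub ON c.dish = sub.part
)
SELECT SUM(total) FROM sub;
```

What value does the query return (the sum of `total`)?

Base: (Cap, total=1).
Iteration 1: components of {Cap} -> Base = 1*3 = 3, Spring = 1*3 = 3.
Iteration 2: components of {Base,Spring} -> Nut = 3*1 = 3, Widget = 3*3 = 9.
Iteration 3: no further components; recursion stops.
SUM(total) = 1 + 3 + 3 + 9 + 3 = 19.

19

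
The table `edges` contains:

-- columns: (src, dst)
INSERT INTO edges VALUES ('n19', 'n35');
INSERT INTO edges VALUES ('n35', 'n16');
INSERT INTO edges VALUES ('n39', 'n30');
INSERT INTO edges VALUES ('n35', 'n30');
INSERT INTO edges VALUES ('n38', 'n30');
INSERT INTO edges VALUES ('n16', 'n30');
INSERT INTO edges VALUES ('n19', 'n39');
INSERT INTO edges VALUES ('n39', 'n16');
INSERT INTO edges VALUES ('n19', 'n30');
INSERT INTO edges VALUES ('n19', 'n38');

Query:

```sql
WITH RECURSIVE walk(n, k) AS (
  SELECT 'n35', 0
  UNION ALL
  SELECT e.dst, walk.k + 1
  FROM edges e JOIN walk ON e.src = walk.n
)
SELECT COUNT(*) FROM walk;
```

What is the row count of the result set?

Base: (n35, k=0).
Iteration 1: edges from {n35} -> (n16, k=1), (n30, k=1).
Iteration 2: edges from {n16,n30} -> (n30, k=2).
Iteration 3: no outgoing edges from {n30}; recursion stops.
Total rows emitted: 4.

4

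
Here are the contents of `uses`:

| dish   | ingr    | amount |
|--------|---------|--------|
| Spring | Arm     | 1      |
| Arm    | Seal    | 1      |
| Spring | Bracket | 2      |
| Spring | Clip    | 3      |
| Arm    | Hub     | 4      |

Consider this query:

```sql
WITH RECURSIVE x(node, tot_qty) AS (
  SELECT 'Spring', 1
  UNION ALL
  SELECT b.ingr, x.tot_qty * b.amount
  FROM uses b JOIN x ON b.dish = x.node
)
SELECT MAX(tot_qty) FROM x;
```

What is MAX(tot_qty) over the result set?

4

Base: (Spring, tot_qty=1).
Iteration 1: components of {Spring} -> Arm = 1*1 = 1, Bracket = 1*2 = 2, Clip = 1*3 = 3.
Iteration 2: components of {Arm,Bracket,Clip} -> Hub = 1*4 = 4, Seal = 1*1 = 1.
Iteration 3: no further components; recursion stops.
tot_qty values: 1, 1, 2, 3, 1, 4; the maximum is 4.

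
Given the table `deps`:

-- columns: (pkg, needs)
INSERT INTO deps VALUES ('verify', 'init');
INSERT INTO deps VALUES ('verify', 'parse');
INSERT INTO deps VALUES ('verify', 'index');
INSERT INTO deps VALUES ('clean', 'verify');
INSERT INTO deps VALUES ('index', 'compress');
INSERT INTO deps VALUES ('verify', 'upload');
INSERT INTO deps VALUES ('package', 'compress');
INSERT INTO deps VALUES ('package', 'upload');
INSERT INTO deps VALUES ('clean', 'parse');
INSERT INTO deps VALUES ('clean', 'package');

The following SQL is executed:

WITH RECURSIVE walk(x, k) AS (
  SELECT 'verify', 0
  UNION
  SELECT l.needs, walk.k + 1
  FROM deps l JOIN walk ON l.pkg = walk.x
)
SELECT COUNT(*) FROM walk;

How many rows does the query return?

Base: (verify, k=0).
Iteration 1: edges from {verify} -> (index, k=1), (init, k=1), (parse, k=1), (upload, k=1).
Iteration 2: edges from {index,init,parse,upload} -> (compress, k=2).
Iteration 3: no outgoing edges from {compress}; recursion stops.
Total rows emitted: 6.

6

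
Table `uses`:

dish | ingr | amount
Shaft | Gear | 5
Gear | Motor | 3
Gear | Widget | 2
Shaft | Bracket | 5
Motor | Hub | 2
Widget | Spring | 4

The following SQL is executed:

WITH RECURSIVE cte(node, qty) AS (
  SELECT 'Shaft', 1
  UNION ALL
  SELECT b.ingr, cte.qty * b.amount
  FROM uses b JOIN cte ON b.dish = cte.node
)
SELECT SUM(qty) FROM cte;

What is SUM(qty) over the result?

Base: (Shaft, qty=1).
Iteration 1: components of {Shaft} -> Bracket = 1*5 = 5, Gear = 1*5 = 5.
Iteration 2: components of {Bracket,Gear} -> Motor = 5*3 = 15, Widget = 5*2 = 10.
Iteration 3: components of {Motor,Widget} -> Hub = 15*2 = 30, Spring = 10*4 = 40.
Iteration 4: no further components; recursion stops.
SUM(qty) = 1 + 5 + 5 + 15 + 10 + 30 + 40 = 106.

106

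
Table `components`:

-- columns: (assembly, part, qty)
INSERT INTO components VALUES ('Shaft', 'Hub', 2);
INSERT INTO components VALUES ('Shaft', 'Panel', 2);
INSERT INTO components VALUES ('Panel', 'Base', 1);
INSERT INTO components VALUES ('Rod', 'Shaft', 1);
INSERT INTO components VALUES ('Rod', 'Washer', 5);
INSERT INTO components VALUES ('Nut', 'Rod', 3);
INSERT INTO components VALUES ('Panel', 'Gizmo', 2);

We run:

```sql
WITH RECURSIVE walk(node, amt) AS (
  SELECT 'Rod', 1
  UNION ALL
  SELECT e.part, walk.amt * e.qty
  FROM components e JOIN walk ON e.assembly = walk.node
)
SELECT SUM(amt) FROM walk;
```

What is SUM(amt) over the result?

Base: (Rod, amt=1).
Iteration 1: components of {Rod} -> Shaft = 1*1 = 1, Washer = 1*5 = 5.
Iteration 2: components of {Shaft,Washer} -> Hub = 1*2 = 2, Panel = 1*2 = 2.
Iteration 3: components of {Hub,Panel} -> Base = 2*1 = 2, Gizmo = 2*2 = 4.
Iteration 4: no further components; recursion stops.
SUM(amt) = 1 + 1 + 5 + 2 + 2 + 2 + 4 = 17.

17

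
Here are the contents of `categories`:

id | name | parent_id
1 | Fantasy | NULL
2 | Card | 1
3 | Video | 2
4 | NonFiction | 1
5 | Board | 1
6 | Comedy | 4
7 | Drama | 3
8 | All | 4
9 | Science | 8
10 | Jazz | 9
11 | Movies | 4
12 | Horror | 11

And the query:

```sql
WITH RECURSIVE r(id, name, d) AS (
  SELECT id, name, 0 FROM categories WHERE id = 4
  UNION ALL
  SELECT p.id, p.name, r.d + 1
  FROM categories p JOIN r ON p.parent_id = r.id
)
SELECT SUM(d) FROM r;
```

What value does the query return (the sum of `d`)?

Base: id=4 (NonFiction) at d 0.
Iteration 1: rows with parent_id in {4} -> Comedy (id 6, d 1), All (id 8, d 1), Movies (id 11, d 1).
Iteration 2: rows with parent_id in {6,8,11} -> Science (id 9, d 2), Horror (id 12, d 2).
Iteration 3: rows with parent_id in {9,12} -> Jazz (id 10, d 3).
Iteration 4: no rows with parent_id in {10}; recursion stops.
SUM(d) = 0 + 1 + 1 + 1 + 2 + 2 + 3 = 10.

10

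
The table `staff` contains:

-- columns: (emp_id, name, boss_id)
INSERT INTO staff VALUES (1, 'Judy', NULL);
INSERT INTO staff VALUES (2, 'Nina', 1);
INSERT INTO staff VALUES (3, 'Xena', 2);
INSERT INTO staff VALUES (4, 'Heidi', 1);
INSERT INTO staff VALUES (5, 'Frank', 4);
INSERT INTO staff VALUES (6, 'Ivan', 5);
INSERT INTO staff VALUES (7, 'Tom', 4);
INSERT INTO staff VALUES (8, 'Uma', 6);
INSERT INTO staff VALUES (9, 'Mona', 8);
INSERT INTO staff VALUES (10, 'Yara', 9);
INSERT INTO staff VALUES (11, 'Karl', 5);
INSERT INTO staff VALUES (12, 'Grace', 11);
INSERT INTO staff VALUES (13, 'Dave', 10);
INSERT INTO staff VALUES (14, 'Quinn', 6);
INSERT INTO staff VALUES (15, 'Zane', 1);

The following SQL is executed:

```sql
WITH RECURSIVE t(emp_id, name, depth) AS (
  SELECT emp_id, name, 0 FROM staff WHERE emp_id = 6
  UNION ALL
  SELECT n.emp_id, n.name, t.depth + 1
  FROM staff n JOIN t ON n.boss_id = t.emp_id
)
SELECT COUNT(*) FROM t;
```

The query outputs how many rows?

Base: emp_id=6 (Ivan) at depth 0.
Iteration 1: rows with boss_id in {6} -> Uma (id 8, depth 1), Quinn (id 14, depth 1).
Iteration 2: rows with boss_id in {8,14} -> Mona (id 9, depth 2).
Iteration 3: rows with boss_id in {9} -> Yara (id 10, depth 3).
Iteration 4: rows with boss_id in {10} -> Dave (id 13, depth 4).
Iteration 5: no rows with boss_id in {13}; recursion stops.
Total rows emitted: 6.

6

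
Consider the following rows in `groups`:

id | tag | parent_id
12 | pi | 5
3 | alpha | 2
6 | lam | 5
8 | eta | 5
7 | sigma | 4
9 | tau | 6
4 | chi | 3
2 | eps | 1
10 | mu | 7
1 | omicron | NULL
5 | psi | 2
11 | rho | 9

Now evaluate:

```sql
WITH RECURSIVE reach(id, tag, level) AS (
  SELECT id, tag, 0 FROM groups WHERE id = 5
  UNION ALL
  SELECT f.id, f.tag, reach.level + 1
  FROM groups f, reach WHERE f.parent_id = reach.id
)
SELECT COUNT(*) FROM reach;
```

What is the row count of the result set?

6

Base: id=5 (psi) at level 0.
Iteration 1: rows with parent_id in {5} -> lam (id 6, level 1), eta (id 8, level 1), pi (id 12, level 1).
Iteration 2: rows with parent_id in {6,8,12} -> tau (id 9, level 2).
Iteration 3: rows with parent_id in {9} -> rho (id 11, level 3).
Iteration 4: no rows with parent_id in {11}; recursion stops.
Total rows emitted: 6.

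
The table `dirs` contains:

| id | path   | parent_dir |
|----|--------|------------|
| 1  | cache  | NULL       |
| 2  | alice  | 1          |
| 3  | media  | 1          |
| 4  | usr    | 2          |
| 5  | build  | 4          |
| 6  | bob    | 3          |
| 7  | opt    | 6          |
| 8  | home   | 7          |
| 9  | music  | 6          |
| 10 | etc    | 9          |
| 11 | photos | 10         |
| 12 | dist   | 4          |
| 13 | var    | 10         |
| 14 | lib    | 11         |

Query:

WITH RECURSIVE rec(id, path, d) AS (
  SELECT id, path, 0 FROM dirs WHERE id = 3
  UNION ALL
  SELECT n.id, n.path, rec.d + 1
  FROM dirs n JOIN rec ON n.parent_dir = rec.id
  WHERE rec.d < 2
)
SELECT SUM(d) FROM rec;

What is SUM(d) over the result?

5

Base: id=3 (media) at d 0.
Iteration 1: rows with parent_dir in {3} -> bob (id 6, d 1).
Iteration 2: rows with parent_dir in {6} -> opt (id 7, d 2), music (id 9, d 2).
Iteration 3: d < 2 fails for all current rows; recursion stops.
SUM(d) = 0 + 1 + 2 + 2 = 5.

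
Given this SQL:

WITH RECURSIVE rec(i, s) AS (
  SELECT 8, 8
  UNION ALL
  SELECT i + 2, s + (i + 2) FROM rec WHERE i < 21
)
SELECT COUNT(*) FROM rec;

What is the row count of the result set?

Base: i=8, s=8.
Iteration 1: 8 < 21 holds -> i = 8 + 2 = 10, s = 8 + 10 = 18.
Iteration 2: 10 < 21 holds -> i = 10 + 2 = 12, s = 18 + 12 = 30.
Iteration 3: 12 < 21 holds -> i = 12 + 2 = 14, s = 30 + 14 = 44.
Iteration 4: 14 < 21 holds -> i = 14 + 2 = 16, s = 44 + 16 = 60.
Iteration 5: 16 < 21 holds -> i = 16 + 2 = 18, s = 60 + 18 = 78.
Iteration 6: 18 < 21 holds -> i = 18 + 2 = 20, s = 78 + 20 = 98.
Iteration 7: 20 < 21 holds -> i = 20 + 2 = 22, s = 98 + 22 = 120.
Iteration 8: 22 < 21 fails; recursion stops.
Total rows emitted: 8.

8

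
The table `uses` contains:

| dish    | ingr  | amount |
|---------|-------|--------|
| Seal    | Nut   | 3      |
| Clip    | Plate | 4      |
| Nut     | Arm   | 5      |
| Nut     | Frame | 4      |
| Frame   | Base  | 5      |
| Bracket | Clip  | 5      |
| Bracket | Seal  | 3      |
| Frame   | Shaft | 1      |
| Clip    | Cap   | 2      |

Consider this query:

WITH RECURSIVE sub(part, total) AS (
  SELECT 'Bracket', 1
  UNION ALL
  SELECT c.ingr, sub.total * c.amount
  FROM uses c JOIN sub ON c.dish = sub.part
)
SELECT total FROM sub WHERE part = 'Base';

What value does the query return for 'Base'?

Base: (Bracket, total=1).
Iteration 1: components of {Bracket} -> Clip = 1*5 = 5, Seal = 1*3 = 3.
Iteration 2: components of {Clip,Seal} -> Cap = 5*2 = 10, Nut = 3*3 = 9, Plate = 5*4 = 20.
Iteration 3: components of {Cap,Nut,Plate} -> Arm = 9*5 = 45, Frame = 9*4 = 36.
Iteration 4: components of {Arm,Frame} -> Base = 36*5 = 180, Shaft = 36*1 = 36.
Iteration 5: no further components; recursion stops.

180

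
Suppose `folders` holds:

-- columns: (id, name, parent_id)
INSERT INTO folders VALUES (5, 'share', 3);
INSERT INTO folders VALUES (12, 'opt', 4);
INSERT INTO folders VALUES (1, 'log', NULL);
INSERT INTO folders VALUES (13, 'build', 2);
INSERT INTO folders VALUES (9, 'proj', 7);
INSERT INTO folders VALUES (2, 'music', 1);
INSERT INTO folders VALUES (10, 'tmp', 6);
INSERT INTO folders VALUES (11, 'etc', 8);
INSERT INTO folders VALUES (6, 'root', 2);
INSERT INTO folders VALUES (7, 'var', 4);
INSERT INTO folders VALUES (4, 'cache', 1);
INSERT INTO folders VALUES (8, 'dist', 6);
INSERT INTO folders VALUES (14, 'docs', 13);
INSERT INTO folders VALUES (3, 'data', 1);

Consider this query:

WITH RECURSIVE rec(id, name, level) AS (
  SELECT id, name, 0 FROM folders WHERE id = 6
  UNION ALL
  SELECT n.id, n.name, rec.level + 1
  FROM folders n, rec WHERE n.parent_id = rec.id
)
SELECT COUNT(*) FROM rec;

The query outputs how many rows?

4

Base: id=6 (root) at level 0.
Iteration 1: rows with parent_id in {6} -> dist (id 8, level 1), tmp (id 10, level 1).
Iteration 2: rows with parent_id in {8,10} -> etc (id 11, level 2).
Iteration 3: no rows with parent_id in {11}; recursion stops.
Total rows emitted: 4.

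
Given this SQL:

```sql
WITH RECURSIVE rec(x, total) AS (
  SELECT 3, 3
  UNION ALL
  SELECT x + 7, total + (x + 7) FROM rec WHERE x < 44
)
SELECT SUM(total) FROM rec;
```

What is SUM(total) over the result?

Base: x=3, total=3.
Iteration 1: 3 < 44 holds -> x = 3 + 7 = 10, total = 3 + 10 = 13.
Iteration 2: 10 < 44 holds -> x = 10 + 7 = 17, total = 13 + 17 = 30.
Iteration 3: 17 < 44 holds -> x = 17 + 7 = 24, total = 30 + 24 = 54.
Iteration 4: 24 < 44 holds -> x = 24 + 7 = 31, total = 54 + 31 = 85.
Iteration 5: 31 < 44 holds -> x = 31 + 7 = 38, total = 85 + 38 = 123.
Iteration 6: 38 < 44 holds -> x = 38 + 7 = 45, total = 123 + 45 = 168.
Iteration 7: 45 < 44 fails; recursion stops.
SUM(total) = 3 + 13 + 30 + 54 + 85 + 123 + 168 = 476.

476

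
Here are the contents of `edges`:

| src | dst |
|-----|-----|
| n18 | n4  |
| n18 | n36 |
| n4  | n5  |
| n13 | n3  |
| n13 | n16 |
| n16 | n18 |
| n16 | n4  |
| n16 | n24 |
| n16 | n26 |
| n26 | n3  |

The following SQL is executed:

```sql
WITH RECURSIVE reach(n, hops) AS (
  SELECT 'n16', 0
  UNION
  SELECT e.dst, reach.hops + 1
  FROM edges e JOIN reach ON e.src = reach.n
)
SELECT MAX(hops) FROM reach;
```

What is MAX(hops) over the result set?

Base: (n16, hops=0).
Iteration 1: edges from {n16} -> (n18, hops=1), (n24, hops=1), (n26, hops=1), (n4, hops=1).
Iteration 2: edges from {n18,n24,n26,n4} -> (n3, hops=2), (n36, hops=2), (n4, hops=2), (n5, hops=2).
Iteration 3: edges from {n3,n36,n4,n5} -> (n5, hops=3).
Iteration 4: no outgoing edges from {n5}; recursion stops.
hops values: 0, 1, 1, 1, 1, 2, 2, 2, 2, 3; the maximum is 3.

3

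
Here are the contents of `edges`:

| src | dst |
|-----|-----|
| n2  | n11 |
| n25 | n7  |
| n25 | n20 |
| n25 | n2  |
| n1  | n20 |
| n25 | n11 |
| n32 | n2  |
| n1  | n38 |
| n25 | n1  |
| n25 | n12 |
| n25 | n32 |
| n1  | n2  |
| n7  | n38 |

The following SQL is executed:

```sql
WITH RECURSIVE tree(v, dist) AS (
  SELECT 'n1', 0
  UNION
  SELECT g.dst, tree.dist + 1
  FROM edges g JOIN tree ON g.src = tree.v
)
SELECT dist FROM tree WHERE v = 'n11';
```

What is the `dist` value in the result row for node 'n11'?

Base: (n1, dist=0).
Iteration 1: edges from {n1} -> (n2, dist=1), (n20, dist=1), (n38, dist=1).
Iteration 2: edges from {n2,n20,n38} -> (n11, dist=2).
Iteration 3: no outgoing edges from {n11}; recursion stops.

2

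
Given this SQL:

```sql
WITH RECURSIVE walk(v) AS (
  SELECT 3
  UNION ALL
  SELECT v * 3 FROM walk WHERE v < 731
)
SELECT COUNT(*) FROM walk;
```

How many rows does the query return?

7

Base: v=3.
Iteration 1: 3 < 731 holds -> v = 3 * 3 = 9.
Iteration 2: 9 < 731 holds -> v = 9 * 3 = 27.
Iteration 3: 27 < 731 holds -> v = 27 * 3 = 81.
Iteration 4: 81 < 731 holds -> v = 81 * 3 = 243.
Iteration 5: 243 < 731 holds -> v = 243 * 3 = 729.
Iteration 6: 729 < 731 holds -> v = 729 * 3 = 2187.
Iteration 7: 2187 < 731 fails; recursion stops.
Total rows emitted: 7.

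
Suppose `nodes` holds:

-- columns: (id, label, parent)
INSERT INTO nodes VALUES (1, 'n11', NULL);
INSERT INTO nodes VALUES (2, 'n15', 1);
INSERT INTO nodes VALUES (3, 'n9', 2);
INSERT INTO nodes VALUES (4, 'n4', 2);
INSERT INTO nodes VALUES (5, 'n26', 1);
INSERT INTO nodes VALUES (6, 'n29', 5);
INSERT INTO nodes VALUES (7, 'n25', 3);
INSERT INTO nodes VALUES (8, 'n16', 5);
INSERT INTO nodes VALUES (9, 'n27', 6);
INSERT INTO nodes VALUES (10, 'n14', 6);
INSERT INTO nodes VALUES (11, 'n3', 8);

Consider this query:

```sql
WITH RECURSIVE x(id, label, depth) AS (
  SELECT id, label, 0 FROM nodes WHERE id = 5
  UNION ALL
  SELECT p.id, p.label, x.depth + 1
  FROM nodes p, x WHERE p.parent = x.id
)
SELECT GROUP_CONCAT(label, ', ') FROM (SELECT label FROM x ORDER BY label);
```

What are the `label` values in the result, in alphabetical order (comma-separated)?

n14, n16, n26, n27, n29, n3

Base: id=5 (n26) at depth 0.
Iteration 1: rows with parent in {5} -> n29 (id 6, depth 1), n16 (id 8, depth 1).
Iteration 2: rows with parent in {6,8} -> n27 (id 9, depth 2), n14 (id 10, depth 2), n3 (id 11, depth 2).
Iteration 3: no rows with parent in {9,10,11}; recursion stops.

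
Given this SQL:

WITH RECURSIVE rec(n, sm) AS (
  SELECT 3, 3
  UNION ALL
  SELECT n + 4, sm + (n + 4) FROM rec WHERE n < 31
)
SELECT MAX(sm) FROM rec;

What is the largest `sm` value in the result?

136

Base: n=3, sm=3.
Iteration 1: 3 < 31 holds -> n = 3 + 4 = 7, sm = 3 + 7 = 10.
Iteration 2: 7 < 31 holds -> n = 7 + 4 = 11, sm = 10 + 11 = 21.
Iteration 3: 11 < 31 holds -> n = 11 + 4 = 15, sm = 21 + 15 = 36.
Iteration 4: 15 < 31 holds -> n = 15 + 4 = 19, sm = 36 + 19 = 55.
Iteration 5: 19 < 31 holds -> n = 19 + 4 = 23, sm = 55 + 23 = 78.
Iteration 6: 23 < 31 holds -> n = 23 + 4 = 27, sm = 78 + 27 = 105.
Iteration 7: 27 < 31 holds -> n = 27 + 4 = 31, sm = 105 + 31 = 136.
Iteration 8: 31 < 31 fails; recursion stops.
sm values: 3, 10, 21, 36, 55, 78, 105, 136; the maximum is 136.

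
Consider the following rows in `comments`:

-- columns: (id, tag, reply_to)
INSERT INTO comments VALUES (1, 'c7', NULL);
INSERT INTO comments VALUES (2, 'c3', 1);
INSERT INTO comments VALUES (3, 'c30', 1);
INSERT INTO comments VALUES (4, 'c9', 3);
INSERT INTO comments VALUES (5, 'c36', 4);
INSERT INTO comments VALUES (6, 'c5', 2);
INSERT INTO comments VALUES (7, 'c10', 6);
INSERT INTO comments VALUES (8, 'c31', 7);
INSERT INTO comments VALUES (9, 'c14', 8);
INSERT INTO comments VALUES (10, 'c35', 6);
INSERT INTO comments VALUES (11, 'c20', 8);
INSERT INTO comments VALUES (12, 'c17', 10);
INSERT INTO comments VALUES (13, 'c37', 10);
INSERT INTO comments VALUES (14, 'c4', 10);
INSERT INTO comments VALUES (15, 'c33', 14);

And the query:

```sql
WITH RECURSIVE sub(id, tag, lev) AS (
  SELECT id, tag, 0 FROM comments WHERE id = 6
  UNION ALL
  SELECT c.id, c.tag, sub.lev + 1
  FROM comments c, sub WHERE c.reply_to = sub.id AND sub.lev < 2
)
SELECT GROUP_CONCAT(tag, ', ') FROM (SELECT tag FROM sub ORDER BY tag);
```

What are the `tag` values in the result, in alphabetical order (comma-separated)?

Base: id=6 (c5) at lev 0.
Iteration 1: rows with reply_to in {6} -> c10 (id 7, lev 1), c35 (id 10, lev 1).
Iteration 2: rows with reply_to in {7,10} -> c31 (id 8, lev 2), c17 (id 12, lev 2), c37 (id 13, lev 2), c4 (id 14, lev 2).
Iteration 3: lev < 2 fails for all current rows; recursion stops.

c10, c17, c31, c35, c37, c4, c5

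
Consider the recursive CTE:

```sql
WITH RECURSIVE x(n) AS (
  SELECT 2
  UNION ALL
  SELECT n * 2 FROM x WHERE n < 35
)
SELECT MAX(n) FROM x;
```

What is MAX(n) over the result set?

Base: n=2.
Iteration 1: 2 < 35 holds -> n = 2 * 2 = 4.
Iteration 2: 4 < 35 holds -> n = 4 * 2 = 8.
Iteration 3: 8 < 35 holds -> n = 8 * 2 = 16.
Iteration 4: 16 < 35 holds -> n = 16 * 2 = 32.
Iteration 5: 32 < 35 holds -> n = 32 * 2 = 64.
Iteration 6: 64 < 35 fails; recursion stops.
n values: 2, 4, 8, 16, 32, 64; the maximum is 64.

64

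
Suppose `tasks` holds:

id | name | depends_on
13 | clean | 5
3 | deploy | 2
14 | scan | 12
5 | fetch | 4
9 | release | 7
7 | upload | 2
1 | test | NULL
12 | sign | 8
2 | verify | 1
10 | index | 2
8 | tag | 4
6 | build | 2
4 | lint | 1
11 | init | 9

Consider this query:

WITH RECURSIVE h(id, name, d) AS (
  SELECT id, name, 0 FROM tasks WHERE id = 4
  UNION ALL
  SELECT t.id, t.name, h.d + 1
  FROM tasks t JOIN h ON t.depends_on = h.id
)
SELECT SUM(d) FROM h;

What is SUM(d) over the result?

9

Base: id=4 (lint) at d 0.
Iteration 1: rows with depends_on in {4} -> fetch (id 5, d 1), tag (id 8, d 1).
Iteration 2: rows with depends_on in {5,8} -> sign (id 12, d 2), clean (id 13, d 2).
Iteration 3: rows with depends_on in {12,13} -> scan (id 14, d 3).
Iteration 4: no rows with depends_on in {14}; recursion stops.
SUM(d) = 0 + 1 + 1 + 2 + 2 + 3 = 9.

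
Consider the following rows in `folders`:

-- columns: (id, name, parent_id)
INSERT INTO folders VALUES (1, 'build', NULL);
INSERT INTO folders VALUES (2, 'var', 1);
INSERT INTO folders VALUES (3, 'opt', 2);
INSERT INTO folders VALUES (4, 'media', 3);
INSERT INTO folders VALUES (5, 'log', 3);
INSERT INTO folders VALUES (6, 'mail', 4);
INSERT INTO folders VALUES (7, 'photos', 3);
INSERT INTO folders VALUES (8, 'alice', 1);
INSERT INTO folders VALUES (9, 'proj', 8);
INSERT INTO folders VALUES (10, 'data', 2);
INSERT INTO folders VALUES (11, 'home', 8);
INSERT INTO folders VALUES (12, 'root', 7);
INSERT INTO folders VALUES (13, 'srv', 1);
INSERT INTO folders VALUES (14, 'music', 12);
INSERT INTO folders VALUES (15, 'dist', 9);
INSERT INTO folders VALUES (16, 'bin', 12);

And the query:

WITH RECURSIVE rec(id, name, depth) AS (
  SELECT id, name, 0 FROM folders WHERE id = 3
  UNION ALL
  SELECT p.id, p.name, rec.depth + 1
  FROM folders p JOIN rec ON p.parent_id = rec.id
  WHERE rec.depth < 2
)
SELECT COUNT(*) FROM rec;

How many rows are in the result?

6

Base: id=3 (opt) at depth 0.
Iteration 1: rows with parent_id in {3} -> media (id 4, depth 1), log (id 5, depth 1), photos (id 7, depth 1).
Iteration 2: rows with parent_id in {4,5,7} -> mail (id 6, depth 2), root (id 12, depth 2).
Iteration 3: depth < 2 fails for all current rows; recursion stops.
Total rows emitted: 6.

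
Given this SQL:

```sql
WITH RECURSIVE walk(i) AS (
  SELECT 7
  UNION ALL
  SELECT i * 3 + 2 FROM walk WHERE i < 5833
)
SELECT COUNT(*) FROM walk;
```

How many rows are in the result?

8

Base: i=7.
Iteration 1: 7 < 5833 holds -> i = 7 * 3 + 2 = 23.
Iteration 2: 23 < 5833 holds -> i = 23 * 3 + 2 = 71.
Iteration 3: 71 < 5833 holds -> i = 71 * 3 + 2 = 215.
Iteration 4: 215 < 5833 holds -> i = 215 * 3 + 2 = 647.
Iteration 5: 647 < 5833 holds -> i = 647 * 3 + 2 = 1943.
Iteration 6: 1943 < 5833 holds -> i = 1943 * 3 + 2 = 5831.
Iteration 7: 5831 < 5833 holds -> i = 5831 * 3 + 2 = 17495.
Iteration 8: 17495 < 5833 fails; recursion stops.
Total rows emitted: 8.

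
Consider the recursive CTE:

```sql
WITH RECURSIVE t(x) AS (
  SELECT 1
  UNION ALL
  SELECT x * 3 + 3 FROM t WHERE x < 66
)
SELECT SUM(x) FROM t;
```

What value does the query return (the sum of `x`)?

94

Base: x=1.
Iteration 1: 1 < 66 holds -> x = 1 * 3 + 3 = 6.
Iteration 2: 6 < 66 holds -> x = 6 * 3 + 3 = 21.
Iteration 3: 21 < 66 holds -> x = 21 * 3 + 3 = 66.
Iteration 4: 66 < 66 fails; recursion stops.
SUM(x) = 1 + 6 + 21 + 66 = 94.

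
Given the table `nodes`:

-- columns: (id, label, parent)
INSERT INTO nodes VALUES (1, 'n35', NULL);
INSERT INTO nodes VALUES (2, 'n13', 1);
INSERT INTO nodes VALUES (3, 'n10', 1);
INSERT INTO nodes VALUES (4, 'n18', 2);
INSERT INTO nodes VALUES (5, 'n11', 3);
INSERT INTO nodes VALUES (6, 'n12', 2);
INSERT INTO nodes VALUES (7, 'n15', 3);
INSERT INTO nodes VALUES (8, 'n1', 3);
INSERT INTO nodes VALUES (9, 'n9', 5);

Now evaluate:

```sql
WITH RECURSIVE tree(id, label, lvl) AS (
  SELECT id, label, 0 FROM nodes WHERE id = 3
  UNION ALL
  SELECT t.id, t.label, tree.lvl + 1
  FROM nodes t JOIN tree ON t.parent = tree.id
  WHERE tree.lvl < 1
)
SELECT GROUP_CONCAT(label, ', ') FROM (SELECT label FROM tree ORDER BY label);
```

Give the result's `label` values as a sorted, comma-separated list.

Base: id=3 (n10) at lvl 0.
Iteration 1: rows with parent in {3} -> n11 (id 5, lvl 1), n15 (id 7, lvl 1), n1 (id 8, lvl 1).
Iteration 2: lvl < 1 fails for all current rows; recursion stops.

n1, n10, n11, n15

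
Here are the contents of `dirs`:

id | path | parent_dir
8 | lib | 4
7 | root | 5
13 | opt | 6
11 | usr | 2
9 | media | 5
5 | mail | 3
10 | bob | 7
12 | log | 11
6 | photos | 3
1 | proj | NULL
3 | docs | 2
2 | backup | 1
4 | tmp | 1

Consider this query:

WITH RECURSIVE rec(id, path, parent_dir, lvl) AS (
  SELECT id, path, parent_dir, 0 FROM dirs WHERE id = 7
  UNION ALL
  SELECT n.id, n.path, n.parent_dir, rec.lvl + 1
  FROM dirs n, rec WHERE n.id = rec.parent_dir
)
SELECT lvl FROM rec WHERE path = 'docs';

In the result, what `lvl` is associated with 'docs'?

2

Base: id=7 (root), parent_dir=5, lvl 0.
Iteration 1: join on id=5 -> mail (id 5, parent_dir=3, lvl 1).
Iteration 2: join on id=3 -> docs (id 3, parent_dir=2, lvl 2).
Iteration 3: join on id=2 -> backup (id 2, parent_dir=1, lvl 3).
Iteration 4: join on id=1 -> proj (id 1, parent_dir=NULL, lvl 4).
Iteration 5: parent_dir is NULL; no match; recursion stops.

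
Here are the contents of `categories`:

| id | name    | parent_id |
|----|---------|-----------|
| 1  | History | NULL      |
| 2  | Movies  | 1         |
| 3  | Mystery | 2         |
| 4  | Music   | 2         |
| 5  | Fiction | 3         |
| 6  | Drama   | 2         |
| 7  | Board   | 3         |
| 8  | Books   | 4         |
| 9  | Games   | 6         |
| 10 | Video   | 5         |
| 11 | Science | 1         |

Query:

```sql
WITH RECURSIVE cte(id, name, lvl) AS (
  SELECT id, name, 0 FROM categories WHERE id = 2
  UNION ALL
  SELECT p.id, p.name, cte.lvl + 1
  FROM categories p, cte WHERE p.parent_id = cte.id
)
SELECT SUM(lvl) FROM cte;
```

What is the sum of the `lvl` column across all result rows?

Base: id=2 (Movies) at lvl 0.
Iteration 1: rows with parent_id in {2} -> Mystery (id 3, lvl 1), Music (id 4, lvl 1), Drama (id 6, lvl 1).
Iteration 2: rows with parent_id in {3,4,6} -> Fiction (id 5, lvl 2), Board (id 7, lvl 2), Books (id 8, lvl 2), Games (id 9, lvl 2).
Iteration 3: rows with parent_id in {5,7,8,9} -> Video (id 10, lvl 3).
Iteration 4: no rows with parent_id in {10}; recursion stops.
SUM(lvl) = 0 + 1 + 1 + 1 + 2 + 2 + 2 + 2 + 3 = 14.

14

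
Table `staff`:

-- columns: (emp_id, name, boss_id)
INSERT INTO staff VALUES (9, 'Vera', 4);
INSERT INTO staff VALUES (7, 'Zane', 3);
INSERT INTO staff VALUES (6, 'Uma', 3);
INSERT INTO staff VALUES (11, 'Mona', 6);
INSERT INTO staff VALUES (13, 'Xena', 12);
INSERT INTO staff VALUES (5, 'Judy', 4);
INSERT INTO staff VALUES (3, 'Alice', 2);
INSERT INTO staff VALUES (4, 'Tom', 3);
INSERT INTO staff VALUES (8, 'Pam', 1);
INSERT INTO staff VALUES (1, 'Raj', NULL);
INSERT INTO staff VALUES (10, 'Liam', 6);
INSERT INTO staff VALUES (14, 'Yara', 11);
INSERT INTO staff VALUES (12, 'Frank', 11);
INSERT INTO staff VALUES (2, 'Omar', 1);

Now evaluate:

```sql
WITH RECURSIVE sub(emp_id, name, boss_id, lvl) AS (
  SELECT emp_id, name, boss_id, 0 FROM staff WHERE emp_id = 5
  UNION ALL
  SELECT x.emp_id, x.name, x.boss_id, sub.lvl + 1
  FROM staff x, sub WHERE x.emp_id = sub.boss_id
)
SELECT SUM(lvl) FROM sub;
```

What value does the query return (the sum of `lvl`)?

Base: emp_id=5 (Judy), boss_id=4, lvl 0.
Iteration 1: join on emp_id=4 -> Tom (id 4, boss_id=3, lvl 1).
Iteration 2: join on emp_id=3 -> Alice (id 3, boss_id=2, lvl 2).
Iteration 3: join on emp_id=2 -> Omar (id 2, boss_id=1, lvl 3).
Iteration 4: join on emp_id=1 -> Raj (id 1, boss_id=NULL, lvl 4).
Iteration 5: boss_id is NULL; no match; recursion stops.
SUM(lvl) = 0 + 1 + 2 + 3 + 4 = 10.

10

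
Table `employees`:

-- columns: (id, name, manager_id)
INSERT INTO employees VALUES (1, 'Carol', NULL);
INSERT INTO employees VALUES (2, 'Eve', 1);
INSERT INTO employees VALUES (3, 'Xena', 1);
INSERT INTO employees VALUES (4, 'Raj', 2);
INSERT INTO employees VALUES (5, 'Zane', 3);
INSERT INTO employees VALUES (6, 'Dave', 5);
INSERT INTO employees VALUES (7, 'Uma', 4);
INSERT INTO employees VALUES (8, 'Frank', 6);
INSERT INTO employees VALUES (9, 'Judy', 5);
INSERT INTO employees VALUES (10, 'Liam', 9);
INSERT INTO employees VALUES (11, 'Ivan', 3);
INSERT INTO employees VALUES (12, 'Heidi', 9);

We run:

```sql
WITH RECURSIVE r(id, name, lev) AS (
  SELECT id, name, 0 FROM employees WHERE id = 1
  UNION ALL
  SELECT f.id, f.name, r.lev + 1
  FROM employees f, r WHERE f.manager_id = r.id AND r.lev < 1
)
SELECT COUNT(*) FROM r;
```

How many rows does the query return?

3

Base: id=1 (Carol) at lev 0.
Iteration 1: rows with manager_id in {1} -> Eve (id 2, lev 1), Xena (id 3, lev 1).
Iteration 2: lev < 1 fails for all current rows; recursion stops.
Total rows emitted: 3.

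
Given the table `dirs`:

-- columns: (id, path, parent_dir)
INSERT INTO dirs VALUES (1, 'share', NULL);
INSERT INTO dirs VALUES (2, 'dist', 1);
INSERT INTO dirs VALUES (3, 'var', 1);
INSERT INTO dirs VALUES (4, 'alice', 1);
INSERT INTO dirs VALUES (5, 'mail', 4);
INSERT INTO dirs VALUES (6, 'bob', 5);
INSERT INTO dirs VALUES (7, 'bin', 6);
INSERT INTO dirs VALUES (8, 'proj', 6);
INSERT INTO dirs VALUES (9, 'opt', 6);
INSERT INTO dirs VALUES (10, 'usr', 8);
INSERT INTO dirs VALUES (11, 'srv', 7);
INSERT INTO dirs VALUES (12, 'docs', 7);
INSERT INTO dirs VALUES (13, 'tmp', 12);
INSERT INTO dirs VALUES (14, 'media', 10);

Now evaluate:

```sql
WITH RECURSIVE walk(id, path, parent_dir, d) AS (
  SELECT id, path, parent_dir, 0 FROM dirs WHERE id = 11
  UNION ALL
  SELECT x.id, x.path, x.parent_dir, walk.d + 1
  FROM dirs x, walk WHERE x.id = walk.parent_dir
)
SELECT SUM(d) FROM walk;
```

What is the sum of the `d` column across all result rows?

Base: id=11 (srv), parent_dir=7, d 0.
Iteration 1: join on id=7 -> bin (id 7, parent_dir=6, d 1).
Iteration 2: join on id=6 -> bob (id 6, parent_dir=5, d 2).
Iteration 3: join on id=5 -> mail (id 5, parent_dir=4, d 3).
Iteration 4: join on id=4 -> alice (id 4, parent_dir=1, d 4).
Iteration 5: join on id=1 -> share (id 1, parent_dir=NULL, d 5).
Iteration 6: parent_dir is NULL; no match; recursion stops.
SUM(d) = 0 + 1 + 2 + 3 + 4 + 5 = 15.

15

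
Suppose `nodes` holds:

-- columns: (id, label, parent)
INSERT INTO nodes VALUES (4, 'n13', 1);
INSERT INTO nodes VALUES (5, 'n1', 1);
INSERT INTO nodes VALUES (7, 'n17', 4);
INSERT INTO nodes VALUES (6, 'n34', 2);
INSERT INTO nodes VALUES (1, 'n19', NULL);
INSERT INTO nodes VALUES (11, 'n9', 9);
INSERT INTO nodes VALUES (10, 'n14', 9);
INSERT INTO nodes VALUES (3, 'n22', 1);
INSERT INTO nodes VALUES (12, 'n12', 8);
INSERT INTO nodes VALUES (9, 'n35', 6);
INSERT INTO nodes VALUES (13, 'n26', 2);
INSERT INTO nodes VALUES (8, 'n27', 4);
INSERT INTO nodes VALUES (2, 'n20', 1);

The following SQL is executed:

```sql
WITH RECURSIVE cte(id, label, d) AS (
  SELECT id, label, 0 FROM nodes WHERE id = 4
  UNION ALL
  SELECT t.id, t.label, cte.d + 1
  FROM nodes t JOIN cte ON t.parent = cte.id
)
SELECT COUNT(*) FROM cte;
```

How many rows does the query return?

4

Base: id=4 (n13) at d 0.
Iteration 1: rows with parent in {4} -> n17 (id 7, d 1), n27 (id 8, d 1).
Iteration 2: rows with parent in {7,8} -> n12 (id 12, d 2).
Iteration 3: no rows with parent in {12}; recursion stops.
Total rows emitted: 4.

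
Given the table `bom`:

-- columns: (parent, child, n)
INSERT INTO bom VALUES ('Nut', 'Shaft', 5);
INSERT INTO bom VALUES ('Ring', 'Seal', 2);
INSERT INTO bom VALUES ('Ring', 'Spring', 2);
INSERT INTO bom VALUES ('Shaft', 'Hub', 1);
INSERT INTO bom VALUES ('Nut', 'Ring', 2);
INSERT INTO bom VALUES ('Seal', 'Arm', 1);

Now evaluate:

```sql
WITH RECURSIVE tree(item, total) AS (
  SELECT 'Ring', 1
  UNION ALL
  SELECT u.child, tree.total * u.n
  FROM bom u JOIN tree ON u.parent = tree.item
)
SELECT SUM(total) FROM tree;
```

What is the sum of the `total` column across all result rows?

Base: (Ring, total=1).
Iteration 1: components of {Ring} -> Seal = 1*2 = 2, Spring = 1*2 = 2.
Iteration 2: components of {Seal,Spring} -> Arm = 2*1 = 2.
Iteration 3: no further components; recursion stops.
SUM(total) = 1 + 2 + 2 + 2 = 7.

7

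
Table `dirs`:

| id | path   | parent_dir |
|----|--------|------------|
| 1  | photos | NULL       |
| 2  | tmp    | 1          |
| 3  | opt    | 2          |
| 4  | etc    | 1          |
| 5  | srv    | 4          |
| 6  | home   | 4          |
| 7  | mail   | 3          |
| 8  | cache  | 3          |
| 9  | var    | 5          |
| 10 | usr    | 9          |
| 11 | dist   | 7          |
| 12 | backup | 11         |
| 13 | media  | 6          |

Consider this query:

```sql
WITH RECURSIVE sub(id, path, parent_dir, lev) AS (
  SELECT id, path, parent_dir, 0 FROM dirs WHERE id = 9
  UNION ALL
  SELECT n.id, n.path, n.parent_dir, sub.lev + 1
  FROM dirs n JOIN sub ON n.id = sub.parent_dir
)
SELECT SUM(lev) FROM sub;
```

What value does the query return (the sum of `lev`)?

Base: id=9 (var), parent_dir=5, lev 0.
Iteration 1: join on id=5 -> srv (id 5, parent_dir=4, lev 1).
Iteration 2: join on id=4 -> etc (id 4, parent_dir=1, lev 2).
Iteration 3: join on id=1 -> photos (id 1, parent_dir=NULL, lev 3).
Iteration 4: parent_dir is NULL; no match; recursion stops.
SUM(lev) = 0 + 1 + 2 + 3 = 6.

6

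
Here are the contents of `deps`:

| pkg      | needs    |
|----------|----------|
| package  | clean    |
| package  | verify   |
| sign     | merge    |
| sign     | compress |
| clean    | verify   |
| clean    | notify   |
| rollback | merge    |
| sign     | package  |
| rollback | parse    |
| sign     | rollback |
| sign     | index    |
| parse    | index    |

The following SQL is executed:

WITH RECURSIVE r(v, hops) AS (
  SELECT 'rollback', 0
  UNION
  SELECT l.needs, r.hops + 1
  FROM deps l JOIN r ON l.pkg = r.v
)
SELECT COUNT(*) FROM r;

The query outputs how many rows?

Base: (rollback, hops=0).
Iteration 1: edges from {rollback} -> (merge, hops=1), (parse, hops=1).
Iteration 2: edges from {merge,parse} -> (index, hops=2).
Iteration 3: no outgoing edges from {index}; recursion stops.
Total rows emitted: 4.

4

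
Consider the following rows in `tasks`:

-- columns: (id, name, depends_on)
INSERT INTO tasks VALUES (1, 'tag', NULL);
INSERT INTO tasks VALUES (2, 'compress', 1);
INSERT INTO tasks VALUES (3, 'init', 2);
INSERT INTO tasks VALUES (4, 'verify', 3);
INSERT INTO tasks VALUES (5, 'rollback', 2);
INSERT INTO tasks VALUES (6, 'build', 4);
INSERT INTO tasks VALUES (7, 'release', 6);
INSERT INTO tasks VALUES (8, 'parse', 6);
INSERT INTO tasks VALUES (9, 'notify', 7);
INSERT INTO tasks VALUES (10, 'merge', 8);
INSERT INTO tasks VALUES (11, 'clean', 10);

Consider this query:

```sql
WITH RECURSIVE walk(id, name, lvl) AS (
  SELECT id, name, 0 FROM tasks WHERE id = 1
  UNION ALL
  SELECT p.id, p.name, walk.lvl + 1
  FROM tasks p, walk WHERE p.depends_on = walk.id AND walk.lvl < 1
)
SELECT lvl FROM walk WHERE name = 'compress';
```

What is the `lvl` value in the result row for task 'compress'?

1

Base: id=1 (tag) at lvl 0.
Iteration 1: rows with depends_on in {1} -> compress (id 2, lvl 1).
Iteration 2: lvl < 1 fails for all current rows; recursion stops.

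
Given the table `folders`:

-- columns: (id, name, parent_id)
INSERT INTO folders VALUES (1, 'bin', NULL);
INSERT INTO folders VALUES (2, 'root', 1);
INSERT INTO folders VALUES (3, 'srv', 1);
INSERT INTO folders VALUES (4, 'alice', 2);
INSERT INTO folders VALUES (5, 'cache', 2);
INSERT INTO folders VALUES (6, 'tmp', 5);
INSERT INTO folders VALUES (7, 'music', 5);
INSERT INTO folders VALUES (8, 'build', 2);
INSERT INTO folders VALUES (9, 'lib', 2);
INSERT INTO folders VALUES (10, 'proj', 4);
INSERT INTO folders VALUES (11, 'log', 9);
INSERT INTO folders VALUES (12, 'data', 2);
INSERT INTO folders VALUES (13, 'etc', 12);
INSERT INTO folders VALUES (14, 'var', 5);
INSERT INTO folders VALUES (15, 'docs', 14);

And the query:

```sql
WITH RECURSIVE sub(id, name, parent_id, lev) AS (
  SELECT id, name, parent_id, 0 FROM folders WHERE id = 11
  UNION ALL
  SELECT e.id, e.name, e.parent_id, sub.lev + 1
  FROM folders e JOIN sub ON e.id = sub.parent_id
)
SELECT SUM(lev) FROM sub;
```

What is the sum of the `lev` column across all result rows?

Base: id=11 (log), parent_id=9, lev 0.
Iteration 1: join on id=9 -> lib (id 9, parent_id=2, lev 1).
Iteration 2: join on id=2 -> root (id 2, parent_id=1, lev 2).
Iteration 3: join on id=1 -> bin (id 1, parent_id=NULL, lev 3).
Iteration 4: parent_id is NULL; no match; recursion stops.
SUM(lev) = 0 + 1 + 2 + 3 = 6.

6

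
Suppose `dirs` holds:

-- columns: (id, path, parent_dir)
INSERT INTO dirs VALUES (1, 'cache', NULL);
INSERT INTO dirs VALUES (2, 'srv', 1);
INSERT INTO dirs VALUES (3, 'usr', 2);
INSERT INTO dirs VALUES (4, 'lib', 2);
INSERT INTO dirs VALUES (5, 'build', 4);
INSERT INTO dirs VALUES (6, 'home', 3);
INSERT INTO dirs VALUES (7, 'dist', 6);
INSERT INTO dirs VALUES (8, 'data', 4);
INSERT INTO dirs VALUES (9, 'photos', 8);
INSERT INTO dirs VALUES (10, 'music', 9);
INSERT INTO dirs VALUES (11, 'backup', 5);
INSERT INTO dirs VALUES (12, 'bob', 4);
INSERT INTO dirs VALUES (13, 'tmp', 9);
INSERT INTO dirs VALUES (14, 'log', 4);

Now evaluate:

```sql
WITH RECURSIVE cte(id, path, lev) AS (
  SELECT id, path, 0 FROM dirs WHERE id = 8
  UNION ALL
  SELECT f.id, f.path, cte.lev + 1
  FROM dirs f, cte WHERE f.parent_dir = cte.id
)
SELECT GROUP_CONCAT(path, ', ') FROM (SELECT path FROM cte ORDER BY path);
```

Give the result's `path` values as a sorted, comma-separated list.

data, music, photos, tmp

Base: id=8 (data) at lev 0.
Iteration 1: rows with parent_dir in {8} -> photos (id 9, lev 1).
Iteration 2: rows with parent_dir in {9} -> music (id 10, lev 2), tmp (id 13, lev 2).
Iteration 3: no rows with parent_dir in {10,13}; recursion stops.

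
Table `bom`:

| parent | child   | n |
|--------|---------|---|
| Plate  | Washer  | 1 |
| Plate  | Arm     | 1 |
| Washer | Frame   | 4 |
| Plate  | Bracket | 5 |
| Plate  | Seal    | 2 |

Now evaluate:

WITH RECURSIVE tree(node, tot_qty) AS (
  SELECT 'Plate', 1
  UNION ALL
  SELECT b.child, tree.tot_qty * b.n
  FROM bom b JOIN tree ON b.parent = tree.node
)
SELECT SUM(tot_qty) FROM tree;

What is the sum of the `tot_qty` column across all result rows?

14

Base: (Plate, tot_qty=1).
Iteration 1: components of {Plate} -> Arm = 1*1 = 1, Bracket = 1*5 = 5, Seal = 1*2 = 2, Washer = 1*1 = 1.
Iteration 2: components of {Arm,Bracket,Seal,Washer} -> Frame = 1*4 = 4.
Iteration 3: no further components; recursion stops.
SUM(tot_qty) = 1 + 1 + 1 + 5 + 2 + 4 = 14.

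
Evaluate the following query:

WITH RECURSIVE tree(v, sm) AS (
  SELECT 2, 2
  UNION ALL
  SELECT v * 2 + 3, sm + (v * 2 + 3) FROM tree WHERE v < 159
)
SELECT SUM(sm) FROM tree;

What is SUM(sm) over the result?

1151

Base: v=2, sm=2.
Iteration 1: 2 < 159 holds -> v = 2 * 2 + 3 = 7, sm = 2 + 7 = 9.
Iteration 2: 7 < 159 holds -> v = 7 * 2 + 3 = 17, sm = 9 + 17 = 26.
Iteration 3: 17 < 159 holds -> v = 17 * 2 + 3 = 37, sm = 26 + 37 = 63.
Iteration 4: 37 < 159 holds -> v = 37 * 2 + 3 = 77, sm = 63 + 77 = 140.
Iteration 5: 77 < 159 holds -> v = 77 * 2 + 3 = 157, sm = 140 + 157 = 297.
Iteration 6: 157 < 159 holds -> v = 157 * 2 + 3 = 317, sm = 297 + 317 = 614.
Iteration 7: 317 < 159 fails; recursion stops.
SUM(sm) = 2 + 9 + 26 + 63 + 140 + 297 + 614 = 1151.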